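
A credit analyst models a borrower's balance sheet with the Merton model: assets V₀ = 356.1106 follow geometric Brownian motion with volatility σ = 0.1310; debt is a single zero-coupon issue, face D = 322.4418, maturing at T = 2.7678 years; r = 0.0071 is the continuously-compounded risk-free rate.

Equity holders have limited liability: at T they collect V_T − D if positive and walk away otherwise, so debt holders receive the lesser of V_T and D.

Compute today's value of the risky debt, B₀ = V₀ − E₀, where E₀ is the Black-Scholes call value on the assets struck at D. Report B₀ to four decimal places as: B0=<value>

B0=302.7527

d₁ = [ln(V₀/D) + (r + σ²/2)T] / (σ√T)
   = [ln(356.1106/322.4418) + (0.0071 + 0.5·0.1310²)·2.7678] / (0.1310·√2.7678)
   = [0.099319 + 0.043400] / 0.217941 = 0.654853
d₂ = d₁ − σ√T = 0.654853 − 0.217941 = 0.436912
N(d₁) = 0.743719,  N(d₂) = 0.668912,  e^(−rT) = 0.980540
E₀ = V₀·N(d₁) − D·e^(−rT)·N(d₂)
   = 356.1106·0.743719 − 322.4418·0.980540·0.668912 = 53.357947
B₀ = V₀ − E₀ = 356.1106 − 53.357947 = 302.752653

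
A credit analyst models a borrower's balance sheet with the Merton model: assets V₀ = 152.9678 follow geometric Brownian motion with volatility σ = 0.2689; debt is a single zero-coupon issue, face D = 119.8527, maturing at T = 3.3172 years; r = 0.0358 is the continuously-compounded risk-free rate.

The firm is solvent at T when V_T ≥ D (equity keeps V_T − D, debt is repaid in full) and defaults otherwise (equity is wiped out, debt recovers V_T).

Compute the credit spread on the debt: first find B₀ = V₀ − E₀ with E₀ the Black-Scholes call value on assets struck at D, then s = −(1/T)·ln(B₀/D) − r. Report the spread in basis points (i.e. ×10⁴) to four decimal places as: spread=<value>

d₁ = [ln(V₀/D) + (r + σ²/2)T] / (σ√T)
   = [ln(152.9678/119.8527) + (0.0358 + 0.5·0.2689²)·3.3172] / (0.2689·√3.3172)
   = [0.243964 + 0.238684] / 0.489752 = 0.985495
d₂ = d₁ − σ√T = 0.985495 − 0.489752 = 0.495742
N(d₁) = 0.837809,  N(d₂) = 0.689962,  e^(−rT) = 0.888025
E₀ = V₀·N(d₁) − D·e^(−rT)·N(d₂)
   = 152.9678·0.837809 − 119.8527·0.888025·0.689962 = 54.723739
B₀ = V₀ − E₀ = 152.9678 − 54.723739 = 98.244061
spread = −(1/T)·ln(B₀/D) − r = −(1/3.3172)·ln(98.244061/119.8527) − 0.0358 = 0.02413268
in basis points: 0.02413268 × 10⁴ = 241.3268 bp

spread=241.3268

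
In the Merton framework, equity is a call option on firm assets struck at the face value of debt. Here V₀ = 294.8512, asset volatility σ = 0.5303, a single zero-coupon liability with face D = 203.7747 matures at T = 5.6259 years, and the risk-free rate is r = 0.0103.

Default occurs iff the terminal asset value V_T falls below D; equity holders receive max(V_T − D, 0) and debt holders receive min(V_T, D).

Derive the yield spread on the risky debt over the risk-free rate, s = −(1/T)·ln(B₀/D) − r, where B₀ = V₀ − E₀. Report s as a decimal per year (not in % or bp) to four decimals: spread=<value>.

spread=0.0790

d₁ = [ln(V₀/D) + (r + σ²/2)T] / (σ√T)
   = [ln(294.8512/203.7747) + (0.0103 + 0.5·0.5303²)·5.6259] / (0.5303·√5.6259)
   = [0.369456 + 0.848999] / 1.257817 = 0.968706
d₂ = d₁ − σ√T = 0.968706 − 1.257817 = -0.289112
N(d₁) = 0.833654,  N(d₂) = 0.386248,  e^(−rT) = 0.943700
E₀ = V₀·N(d₁) − D·e^(−rT)·N(d₂)
   = 294.8512·0.833654 − 203.7747·0.943700·0.386248 = 171.527544
B₀ = V₀ − E₀ = 294.8512 − 171.527544 = 123.323656
spread = −(1/T)·ln(B₀/D) − r = −(1/5.6259)·ln(123.323656/203.7747) − 0.0103 = 0.07896620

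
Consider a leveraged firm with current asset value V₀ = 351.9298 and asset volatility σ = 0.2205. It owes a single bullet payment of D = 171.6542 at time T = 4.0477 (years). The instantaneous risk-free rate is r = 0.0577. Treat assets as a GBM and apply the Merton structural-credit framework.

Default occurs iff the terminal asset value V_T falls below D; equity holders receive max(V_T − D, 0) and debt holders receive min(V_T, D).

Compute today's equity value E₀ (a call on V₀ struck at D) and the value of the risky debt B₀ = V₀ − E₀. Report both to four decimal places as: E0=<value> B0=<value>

d₁ = [ln(V₀/D) + (r + σ²/2)T] / (σ√T)
   = [ln(351.9298/171.6542) + (0.0577 + 0.5·0.2205²)·4.0477] / (0.2205·√4.0477)
   = [0.717950 + 0.331952] / 0.443622 = 2.366661
d₂ = d₁ − σ√T = 2.366661 − 0.443622 = 1.923039
N(d₁) = 0.991025,  N(d₂) = 0.972762,  e^(−rT) = 0.791716
E₀ = V₀·N(d₁) − D·e^(−rT)·N(d₂)
   = 351.9298·0.991025 − 171.6542·0.791716·0.972762 = 216.571554
B₀ = V₀ − E₀ = 351.9298 − 216.571554 = 135.358246

E0=216.5716 B0=135.3582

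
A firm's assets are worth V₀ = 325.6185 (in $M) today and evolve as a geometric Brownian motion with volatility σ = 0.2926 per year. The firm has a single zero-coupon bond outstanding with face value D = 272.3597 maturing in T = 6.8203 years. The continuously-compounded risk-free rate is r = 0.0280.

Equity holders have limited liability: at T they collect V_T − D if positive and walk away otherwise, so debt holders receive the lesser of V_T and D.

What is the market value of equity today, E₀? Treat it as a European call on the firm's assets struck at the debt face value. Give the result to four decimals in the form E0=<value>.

d₁ = [ln(V₀/D) + (r + σ²/2)T] / (σ√T)
   = [ln(325.6185/272.3597) + (0.0280 + 0.5·0.2926²)·6.8203] / (0.2926·√6.8203)
   = [0.178603 + 0.482928] / 0.764146 = 0.865713
d₂ = d₁ − σ√T = 0.865713 − 0.764146 = 0.101567
N(d₁) = 0.806676,  N(d₂) = 0.540450,  e^(−rT) = 0.826159
E₀ = V₀·N(d₁) − D·e^(−rT)·N(d₂)
   = 325.6185·0.806676 − 272.3597·0.826159·0.540450 = 141.060781

E0=141.0608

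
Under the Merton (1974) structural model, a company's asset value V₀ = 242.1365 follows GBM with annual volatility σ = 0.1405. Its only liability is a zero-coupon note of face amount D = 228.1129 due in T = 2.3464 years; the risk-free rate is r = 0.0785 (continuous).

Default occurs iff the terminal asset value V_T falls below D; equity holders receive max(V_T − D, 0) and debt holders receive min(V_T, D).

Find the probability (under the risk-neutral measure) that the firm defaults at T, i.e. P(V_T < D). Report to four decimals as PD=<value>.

PD=0.1526

d₁ = [ln(V₀/D) + (r + σ²/2)T] / (σ√T)
   = [ln(242.1365/228.1129) + (0.0785 + 0.5·0.1405²)·2.3464] / (0.1405·√2.3464)
   = [0.059661 + 0.207352] / 0.215217 = 1.240665
d₂ = d₁ − σ√T = 1.240665 − 0.215217 = 1.025447
risk-neutral PD = N(−d₂) = N(-1.025447) = 0.152576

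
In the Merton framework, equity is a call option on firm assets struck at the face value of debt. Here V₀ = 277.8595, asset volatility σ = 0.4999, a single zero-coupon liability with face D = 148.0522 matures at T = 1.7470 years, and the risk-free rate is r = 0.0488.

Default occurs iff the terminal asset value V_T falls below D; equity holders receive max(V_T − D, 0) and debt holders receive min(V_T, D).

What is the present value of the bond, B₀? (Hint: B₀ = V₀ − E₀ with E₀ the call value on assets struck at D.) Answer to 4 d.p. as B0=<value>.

d₁ = [ln(V₀/D) + (r + σ²/2)T] / (σ√T)
   = [ln(277.8595/148.0522) + (0.0488 + 0.5·0.4999²)·1.7470] / (0.4999·√1.7470)
   = [0.629551 + 0.303541] / 0.660738 = 1.412196
d₂ = d₁ − σ√T = 1.412196 − 0.660738 = 0.751457
N(d₁) = 0.921054,  N(d₂) = 0.773811,  e^(−rT) = 0.918279
E₀ = V₀·N(d₁) − D·e^(−rT)·N(d₂)
   = 277.8595·0.921054 − 148.0522·0.918279·0.773811 = 150.721378
B₀ = V₀ − E₀ = 277.8595 − 150.721378 = 127.138122

B0=127.1381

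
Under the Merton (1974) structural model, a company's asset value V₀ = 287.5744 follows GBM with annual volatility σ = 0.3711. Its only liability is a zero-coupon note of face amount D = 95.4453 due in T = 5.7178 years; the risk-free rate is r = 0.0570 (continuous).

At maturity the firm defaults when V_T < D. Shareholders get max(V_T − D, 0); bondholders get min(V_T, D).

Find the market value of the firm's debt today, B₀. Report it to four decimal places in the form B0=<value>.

B0=66.2632

d₁ = [ln(V₀/D) + (r + σ²/2)T] / (σ√T)
   = [ln(287.5744/95.4453) + (0.0570 + 0.5·0.3711²)·5.7178] / (0.3711·√5.7178)
   = [1.102928 + 0.719629] / 0.887371 = 2.053883
d₂ = d₁ − σ√T = 2.053883 − 0.887371 = 1.166511
N(d₁) = 0.980006,  N(d₂) = 0.878296,  e^(−rT) = 0.721867
E₀ = V₀·N(d₁) − D·e^(−rT)·N(d₂)
   = 287.5744·0.980006 − 95.4453·0.721867·0.878296 = 221.311230
B₀ = V₀ − E₀ = 287.5744 − 221.311230 = 66.263170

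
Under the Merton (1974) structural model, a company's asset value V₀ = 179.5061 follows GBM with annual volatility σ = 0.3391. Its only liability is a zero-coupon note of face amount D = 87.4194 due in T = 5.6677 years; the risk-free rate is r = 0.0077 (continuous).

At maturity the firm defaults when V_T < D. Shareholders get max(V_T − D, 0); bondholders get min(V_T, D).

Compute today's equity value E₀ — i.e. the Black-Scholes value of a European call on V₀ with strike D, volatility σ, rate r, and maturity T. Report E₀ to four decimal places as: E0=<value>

d₁ = [ln(V₀/D) + (r + σ²/2)T] / (σ√T)
   = [ln(179.5061/87.4194) + (0.0077 + 0.5·0.3391²)·5.6677] / (0.3391·√5.6677)
   = [0.719492 + 0.369502] / 0.807293 = 1.348945
d₂ = d₁ − σ√T = 1.348945 − 0.807293 = 0.541652
N(d₁) = 0.911323,  N(d₂) = 0.705971,  e^(−rT) = 0.957297
E₀ = V₀·N(d₁) − D·e^(−rT)·N(d₂)
   = 179.5061·0.911323 − 87.4194·0.957297·0.705971 = 104.507854

E0=104.5079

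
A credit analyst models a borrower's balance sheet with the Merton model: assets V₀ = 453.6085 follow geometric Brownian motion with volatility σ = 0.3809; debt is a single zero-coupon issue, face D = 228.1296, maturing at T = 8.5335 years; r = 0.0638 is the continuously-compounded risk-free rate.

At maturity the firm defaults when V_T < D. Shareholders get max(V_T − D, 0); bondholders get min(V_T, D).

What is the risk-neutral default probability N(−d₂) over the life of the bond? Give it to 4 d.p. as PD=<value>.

d₁ = [ln(V₀/D) + (r + σ²/2)T] / (σ√T)
   = [ln(453.6085/228.1296) + (0.0638 + 0.5·0.3809²)·8.5335] / (0.3809·√8.5335)
   = [0.687321 + 1.163478] / 1.112691 = 1.663354
d₂ = d₁ − σ√T = 1.663354 − 1.112691 = 0.550663
risk-neutral PD = N(−d₂) = N(-0.550663) = 0.290932

PD=0.2909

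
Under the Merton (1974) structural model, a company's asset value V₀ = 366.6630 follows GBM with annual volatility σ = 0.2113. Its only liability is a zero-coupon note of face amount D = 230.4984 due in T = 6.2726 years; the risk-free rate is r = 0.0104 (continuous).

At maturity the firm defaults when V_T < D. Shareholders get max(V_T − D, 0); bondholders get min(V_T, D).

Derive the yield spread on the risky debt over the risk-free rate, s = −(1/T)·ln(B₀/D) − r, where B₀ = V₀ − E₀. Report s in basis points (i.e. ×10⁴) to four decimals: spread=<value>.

d₁ = [ln(V₀/D) + (r + σ²/2)T] / (σ√T)
   = [ln(366.6630/230.4984) + (0.0104 + 0.5·0.2113²)·6.2726] / (0.2113·√6.2726)
   = [0.464199 + 0.205264] / 0.529204 = 1.265037
d₂ = d₁ − σ√T = 1.265037 − 0.529204 = 0.735833
N(d₁) = 0.897071,  N(d₂) = 0.769084,  e^(−rT) = 0.936847
E₀ = V₀·N(d₁) − D·e^(−rT)·N(d₂)
   = 366.6630·0.897071 − 230.4984·0.936847·0.769084 = 162.845407
B₀ = V₀ − E₀ = 366.6630 − 162.845407 = 203.817593
spread = −(1/T)·ln(B₀/D) − r = −(1/6.2726)·ln(203.817593/230.4984) − 0.0104 = 0.00921204
in basis points: 0.00921204 × 10⁴ = 92.1204 bp

spread=92.1204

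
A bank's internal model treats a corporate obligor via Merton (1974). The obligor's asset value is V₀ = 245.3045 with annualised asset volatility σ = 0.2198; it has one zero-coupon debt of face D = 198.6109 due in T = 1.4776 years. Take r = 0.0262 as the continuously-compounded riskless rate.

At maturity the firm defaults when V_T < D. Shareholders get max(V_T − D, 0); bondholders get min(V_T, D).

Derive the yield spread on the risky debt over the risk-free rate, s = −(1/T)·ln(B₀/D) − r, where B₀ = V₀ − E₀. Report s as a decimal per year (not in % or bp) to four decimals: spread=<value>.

d₁ = [ln(V₀/D) + (r + σ²/2)T] / (σ√T)
   = [ln(245.3045/198.6109) + (0.0262 + 0.5·0.2198²)·1.4776] / (0.2198·√1.4776)
   = [0.211153 + 0.074406] / 0.267181 = 1.068782
d₂ = d₁ − σ√T = 1.068782 − 0.267181 = 0.801601
N(d₁) = 0.857416,  N(d₂) = 0.788608,  e^(−rT) = 0.962027
E₀ = V₀·N(d₁) − D·e^(−rT)·N(d₂)
   = 245.3045·0.857416 − 198.6109·0.962027·0.788608 = 59.649488
B₀ = V₀ − E₀ = 245.3045 − 59.649488 = 185.655012
spread = −(1/T)·ln(B₀/D) − r = −(1/1.4776)·ln(185.655012/198.6109) − 0.0262 = 0.01945339

spread=0.0195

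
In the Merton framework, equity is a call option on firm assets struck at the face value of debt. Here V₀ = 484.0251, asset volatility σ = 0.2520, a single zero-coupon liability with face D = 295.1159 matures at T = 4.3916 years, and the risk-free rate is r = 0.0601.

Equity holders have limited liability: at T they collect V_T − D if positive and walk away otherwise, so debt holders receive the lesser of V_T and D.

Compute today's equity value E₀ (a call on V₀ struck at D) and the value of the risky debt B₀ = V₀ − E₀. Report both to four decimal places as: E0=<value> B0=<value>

E0=263.1371 B0=220.8880

d₁ = [ln(V₀/D) + (r + σ²/2)T] / (σ√T)
   = [ln(484.0251/295.1159) + (0.0601 + 0.5·0.2520²)·4.3916] / (0.2520·√4.3916)
   = [0.494769 + 0.403377] / 0.528095 = 1.700728
d₂ = d₁ − σ√T = 1.700728 − 0.528095 = 1.172633
N(d₁) = 0.955503,  N(d₂) = 0.879529,  e^(−rT) = 0.768023
E₀ = V₀·N(d₁) − D·e^(−rT)·N(d₂)
   = 484.0251·0.955503 − 295.1159·0.768023·0.879529 = 263.137089
B₀ = V₀ − E₀ = 484.0251 − 263.137089 = 220.888011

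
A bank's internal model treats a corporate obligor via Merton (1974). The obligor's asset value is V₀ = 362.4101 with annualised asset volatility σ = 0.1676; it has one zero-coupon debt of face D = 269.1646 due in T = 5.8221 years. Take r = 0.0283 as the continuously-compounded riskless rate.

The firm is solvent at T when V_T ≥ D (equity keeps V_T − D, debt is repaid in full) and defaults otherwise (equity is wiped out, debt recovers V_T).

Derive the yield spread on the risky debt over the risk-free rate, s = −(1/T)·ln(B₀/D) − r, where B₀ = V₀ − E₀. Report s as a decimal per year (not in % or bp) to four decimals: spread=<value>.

d₁ = [ln(V₀/D) + (r + σ²/2)T] / (σ√T)
   = [ln(362.4101/269.1646) + (0.0283 + 0.5·0.1676²)·5.8221] / (0.1676·√5.8221)
   = [0.297453 + 0.246536] / 0.404403 = 1.345168
d₂ = d₁ − σ√T = 1.345168 − 0.404403 = 0.940766
N(d₁) = 0.910715,  N(d₂) = 0.826588,  e^(−rT) = 0.848093
E₀ = V₀·N(d₁) − D·e^(−rT)·N(d₂)
   = 362.4101·0.910715 − 269.1646·0.848093·0.826588 = 141.361631
B₀ = V₀ − E₀ = 362.4101 − 141.361631 = 221.048469
spread = −(1/T)·ln(B₀/D) − r = −(1/5.8221)·ln(221.048469/269.1646) − 0.0283 = 0.00552647

spread=0.0055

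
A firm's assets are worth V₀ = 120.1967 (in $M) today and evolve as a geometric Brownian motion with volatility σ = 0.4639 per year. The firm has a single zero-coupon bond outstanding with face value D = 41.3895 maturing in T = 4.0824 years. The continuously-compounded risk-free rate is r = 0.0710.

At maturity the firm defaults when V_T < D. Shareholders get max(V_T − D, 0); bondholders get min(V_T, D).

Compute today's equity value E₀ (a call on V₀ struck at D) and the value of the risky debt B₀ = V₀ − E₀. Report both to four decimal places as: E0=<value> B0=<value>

d₁ = [ln(V₀/D) + (r + σ²/2)T] / (σ√T)
   = [ln(120.1967/41.3895) + (0.0710 + 0.5·0.4639²)·4.0824] / (0.4639·√4.0824)
   = [1.066102 + 0.729123] / 0.937308 = 1.915300
d₂ = d₁ − σ√T = 1.915300 − 0.937308 = 0.977993
N(d₁) = 0.972273,  N(d₂) = 0.835961,  e^(−rT) = 0.748376
E₀ = V₀·N(d₁) − D·e^(−rT)·N(d₂)
   = 120.1967·0.972273 − 41.3895·0.748376·0.835961 = 90.970194
B₀ = V₀ − E₀ = 120.1967 − 90.970194 = 29.226506

E0=90.9702 B0=29.2265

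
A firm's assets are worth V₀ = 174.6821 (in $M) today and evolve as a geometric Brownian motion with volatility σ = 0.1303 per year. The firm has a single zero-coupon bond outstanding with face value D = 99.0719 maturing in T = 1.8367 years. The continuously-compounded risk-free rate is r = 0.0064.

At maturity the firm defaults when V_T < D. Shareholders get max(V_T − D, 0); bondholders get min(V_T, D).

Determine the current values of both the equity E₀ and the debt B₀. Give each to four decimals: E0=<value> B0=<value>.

E0=76.7711 B0=97.9110

d₁ = [ln(V₀/D) + (r + σ²/2)T] / (σ√T)
   = [ln(174.6821/99.0719) + (0.0064 + 0.5·0.1303²)·1.8367] / (0.1303·√1.8367)
   = [0.567122 + 0.027347] / 0.176589 = 3.366398
d₂ = d₁ − σ√T = 3.366398 − 0.176589 = 3.189809
N(d₁) = 0.999619,  N(d₂) = 0.999288,  e^(−rT) = 0.988314
E₀ = V₀·N(d₁) − D·e^(−rT)·N(d₂)
   = 174.6821·0.999619 − 99.0719·0.988314·0.999288 = 76.771143
B₀ = V₀ − E₀ = 174.6821 − 76.771143 = 97.910957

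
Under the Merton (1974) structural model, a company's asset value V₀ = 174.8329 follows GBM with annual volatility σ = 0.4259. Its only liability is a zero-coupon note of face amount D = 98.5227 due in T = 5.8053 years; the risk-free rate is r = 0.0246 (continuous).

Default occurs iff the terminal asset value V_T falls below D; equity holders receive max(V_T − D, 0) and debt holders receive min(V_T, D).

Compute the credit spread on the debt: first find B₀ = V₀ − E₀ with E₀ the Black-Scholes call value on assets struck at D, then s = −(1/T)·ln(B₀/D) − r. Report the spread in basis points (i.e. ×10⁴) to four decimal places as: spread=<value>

d₁ = [ln(V₀/D) + (r + σ²/2)T] / (σ√T)
   = [ln(174.8329/98.5227) + (0.0246 + 0.5·0.4259²)·5.8053] / (0.4259·√5.8053)
   = [0.573544 + 0.669324] / 1.026172 = 1.211170
d₂ = d₁ − σ√T = 1.211170 − 1.026172 = 0.184998
N(d₁) = 0.887085,  N(d₂) = 0.573385,  e^(−rT) = 0.866918
E₀ = V₀·N(d₁) − D·e^(−rT)·N(d₂)
   = 174.8329·0.887085 − 98.5227·0.866918·0.573385 = 106.118162
B₀ = V₀ − E₀ = 174.8329 − 106.118162 = 68.714738
spread = −(1/T)·ln(B₀/D) − r = −(1/5.8053)·ln(68.714738/98.5227) − 0.0246 = 0.03746799
in basis points: 0.03746799 × 10⁴ = 374.6799 bp

spread=374.6799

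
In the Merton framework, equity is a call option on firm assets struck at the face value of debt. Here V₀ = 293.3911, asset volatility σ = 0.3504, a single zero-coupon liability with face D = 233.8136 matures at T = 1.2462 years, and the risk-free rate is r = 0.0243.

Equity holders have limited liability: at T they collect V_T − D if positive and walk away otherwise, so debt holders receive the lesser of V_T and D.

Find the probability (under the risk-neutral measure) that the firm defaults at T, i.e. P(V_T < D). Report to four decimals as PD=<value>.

PD=0.3220

d₁ = [ln(V₀/D) + (r + σ²/2)T] / (σ√T)
   = [ln(293.3911/233.8136) + (0.0243 + 0.5·0.3504²)·1.2462] / (0.3504·√1.2462)
   = [0.226982 + 0.106787] / 0.391163 = 0.853274
d₂ = d₁ − σ√T = 0.853274 − 0.391163 = 0.462111
risk-neutral PD = N(−d₂) = N(-0.462111) = 0.322001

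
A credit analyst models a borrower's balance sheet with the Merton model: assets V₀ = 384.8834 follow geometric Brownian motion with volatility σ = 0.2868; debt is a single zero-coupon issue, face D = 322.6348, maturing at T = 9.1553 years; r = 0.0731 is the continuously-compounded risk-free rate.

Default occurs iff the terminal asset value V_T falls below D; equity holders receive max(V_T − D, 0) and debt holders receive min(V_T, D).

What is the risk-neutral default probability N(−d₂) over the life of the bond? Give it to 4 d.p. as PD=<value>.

PD=0.2944

d₁ = [ln(V₀/D) + (r + σ²/2)T] / (σ√T)
   = [ln(384.8834/322.6348) + (0.0731 + 0.5·0.2868²)·9.1553] / (0.2868·√9.1553)
   = [0.176419 + 1.045784] / 0.867792 = 1.408406
d₂ = d₁ − σ√T = 1.408406 − 0.867792 = 0.540614
risk-neutral PD = N(−d₂) = N(-0.540614) = 0.294387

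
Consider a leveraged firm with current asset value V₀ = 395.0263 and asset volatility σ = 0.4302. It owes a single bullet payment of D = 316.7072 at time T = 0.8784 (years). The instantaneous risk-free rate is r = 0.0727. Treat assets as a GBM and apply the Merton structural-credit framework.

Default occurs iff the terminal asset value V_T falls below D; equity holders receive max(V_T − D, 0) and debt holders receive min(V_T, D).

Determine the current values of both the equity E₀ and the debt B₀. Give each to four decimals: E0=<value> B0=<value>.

d₁ = [ln(V₀/D) + (r + σ²/2)T] / (σ√T)
   = [ln(395.0263/316.7072) + (0.0727 + 0.5·0.4302²)·0.8784] / (0.4302·√0.8784)
   = [0.220975 + 0.145143] / 0.403196 = 0.908039
d₂ = d₁ − σ√T = 0.908039 − 0.403196 = 0.504843
N(d₁) = 0.818071,  N(d₂) = 0.693165,  e^(−rT) = 0.938137
E₀ = V₀·N(d₁) − D·e^(−rT)·N(d₂)
   = 395.0263·0.818071 − 316.7072·0.938137·0.693165 = 117.210079
B₀ = V₀ − E₀ = 395.0263 − 117.210079 = 277.816221

E0=117.2101 B0=277.8162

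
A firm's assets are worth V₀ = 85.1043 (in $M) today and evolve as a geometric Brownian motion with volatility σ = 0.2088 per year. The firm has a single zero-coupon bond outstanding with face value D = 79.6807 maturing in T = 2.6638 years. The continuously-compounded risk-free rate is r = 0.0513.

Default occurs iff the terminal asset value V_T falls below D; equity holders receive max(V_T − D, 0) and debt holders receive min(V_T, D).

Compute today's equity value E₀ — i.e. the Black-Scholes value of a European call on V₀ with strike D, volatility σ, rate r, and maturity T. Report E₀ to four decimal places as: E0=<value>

E0=20.0289

d₁ = [ln(V₀/D) + (r + σ²/2)T] / (σ√T)
   = [ln(85.1043/79.6807) + (0.0513 + 0.5·0.2088²)·2.6638] / (0.2088·√2.6638)
   = [0.065850 + 0.194720] / 0.340786 = 0.764617
d₂ = d₁ − σ√T = 0.764617 − 0.340786 = 0.423831
N(d₁) = 0.777750,  N(d₂) = 0.664156,  e^(−rT) = 0.872273
E₀ = V₀·N(d₁) − D·e^(−rT)·N(d₂)
   = 85.1043·0.777750 − 79.6807·0.872273·0.664156 = 20.028869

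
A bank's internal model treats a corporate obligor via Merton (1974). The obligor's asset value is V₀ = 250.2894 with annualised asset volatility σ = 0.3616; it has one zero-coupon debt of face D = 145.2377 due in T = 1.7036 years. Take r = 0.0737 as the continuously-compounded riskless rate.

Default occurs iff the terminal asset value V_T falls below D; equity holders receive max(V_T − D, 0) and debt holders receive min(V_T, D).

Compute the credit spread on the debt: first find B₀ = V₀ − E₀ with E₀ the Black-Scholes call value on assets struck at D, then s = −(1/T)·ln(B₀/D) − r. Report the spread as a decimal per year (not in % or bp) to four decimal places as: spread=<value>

spread=0.0135

d₁ = [ln(V₀/D) + (r + σ²/2)T] / (σ√T)
   = [ln(250.2894/145.2377) + (0.0737 + 0.5·0.3616²)·1.7036] / (0.3616·√1.7036)
   = [0.544246 + 0.236932] / 0.471968 = 1.655152
d₂ = d₁ − σ√T = 1.655152 − 0.471968 = 1.183184
N(d₁) = 0.951053,  N(d₂) = 0.881632,  e^(−rT) = 0.882007
E₀ = V₀·N(d₁) − D·e^(−rT)·N(d₂)
   = 250.2894·0.951053 − 145.2377·0.882007·0.881632 = 125.100888
B₀ = V₀ − E₀ = 250.2894 − 125.100888 = 125.188512
spread = −(1/T)·ln(B₀/D) − r = −(1/1.7036)·ln(125.188512/145.2377) − 0.0737 = 0.01349829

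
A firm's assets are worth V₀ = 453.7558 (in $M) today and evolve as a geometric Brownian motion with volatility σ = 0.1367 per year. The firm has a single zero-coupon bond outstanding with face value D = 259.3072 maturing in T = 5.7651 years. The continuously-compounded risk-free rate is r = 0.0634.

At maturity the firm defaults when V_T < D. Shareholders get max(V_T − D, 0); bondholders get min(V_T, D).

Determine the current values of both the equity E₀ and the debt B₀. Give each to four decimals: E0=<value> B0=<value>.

d₁ = [ln(V₀/D) + (r + σ²/2)T] / (σ√T)
   = [ln(453.7558/259.3072) + (0.0634 + 0.5·0.1367²)·5.7651] / (0.1367·√5.7651)
   = [0.559546 + 0.419373] / 0.328225 = 2.982461
d₂ = d₁ − σ√T = 2.982461 − 0.328225 = 2.654236
N(d₁) = 0.998570,  N(d₂) = 0.996026,  e^(−rT) = 0.693845
E₀ = V₀·N(d₁) − D·e^(−rT)·N(d₂)
   = 453.7558·0.998570 − 259.3072·0.693845·0.996026 = 273.903248
B₀ = V₀ − E₀ = 453.7558 − 273.903248 = 179.852552

E0=273.9032 B0=179.8526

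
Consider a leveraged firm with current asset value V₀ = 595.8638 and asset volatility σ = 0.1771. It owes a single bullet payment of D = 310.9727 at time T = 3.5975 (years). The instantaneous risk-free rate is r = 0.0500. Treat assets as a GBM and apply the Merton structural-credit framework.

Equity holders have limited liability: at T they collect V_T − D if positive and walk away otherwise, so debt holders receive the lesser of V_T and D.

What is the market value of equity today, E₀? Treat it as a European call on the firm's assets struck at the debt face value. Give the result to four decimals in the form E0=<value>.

d₁ = [ln(V₀/D) + (r + σ²/2)T] / (σ√T)
   = [ln(595.8638/310.9727) + (0.0500 + 0.5·0.1771²)·3.5975] / (0.1771·√3.5975)
   = [0.650307 + 0.236292] / 0.335907 = 2.639418
d₂ = d₁ − σ√T = 2.639418 − 0.335907 = 2.303511
N(d₁) = 0.995848,  N(d₂) = 0.989375,  e^(−rT) = 0.835375
E₀ = V₀·N(d₁) − D·e^(−rT)·N(d₂)
   = 595.8638·0.995848 − 310.9727·0.835375·0.989375 = 336.370979

E0=336.3710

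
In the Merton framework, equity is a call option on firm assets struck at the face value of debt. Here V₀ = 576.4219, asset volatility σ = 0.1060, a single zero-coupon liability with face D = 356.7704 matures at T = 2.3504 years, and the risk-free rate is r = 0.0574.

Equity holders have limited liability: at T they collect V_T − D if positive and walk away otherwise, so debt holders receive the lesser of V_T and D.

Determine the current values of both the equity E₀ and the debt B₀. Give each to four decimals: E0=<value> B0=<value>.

E0=264.6801 B0=311.7418

d₁ = [ln(V₀/D) + (r + σ²/2)T] / (σ√T)
   = [ln(576.4219/356.7704) + (0.0574 + 0.5·0.1060²)·2.3504] / (0.1060·√2.3504)
   = [0.479747 + 0.148118] / 0.162509 = 3.863576
d₂ = d₁ − σ√T = 3.863576 − 0.162509 = 3.701067
N(d₁) = 0.999944,  N(d₂) = 0.999893,  e^(−rT) = 0.873792
E₀ = V₀·N(d₁) − D·e^(−rT)·N(d₂)
   = 576.4219·0.999944 − 356.7704·0.873792·0.999893 = 264.680052
B₀ = V₀ − E₀ = 576.4219 − 264.680052 = 311.741848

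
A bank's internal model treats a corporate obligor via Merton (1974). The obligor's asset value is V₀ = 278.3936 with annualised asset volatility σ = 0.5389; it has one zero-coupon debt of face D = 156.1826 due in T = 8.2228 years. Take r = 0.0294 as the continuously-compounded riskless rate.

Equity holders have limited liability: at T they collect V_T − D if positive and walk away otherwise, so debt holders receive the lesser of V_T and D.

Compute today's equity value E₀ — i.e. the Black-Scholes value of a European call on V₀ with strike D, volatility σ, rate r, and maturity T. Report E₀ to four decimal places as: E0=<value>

E0=202.0074

d₁ = [ln(V₀/D) + (r + σ²/2)T] / (σ√T)
   = [ln(278.3936/156.1826) + (0.0294 + 0.5·0.5389²)·8.2228] / (0.5389·√8.2228)
   = [0.578010 + 1.435755] / 1.545319 = 1.303139
d₂ = d₁ − σ√T = 1.303139 − 1.545319 = -0.242179
N(d₁) = 0.903736,  N(d₂) = 0.404321,  e^(−rT) = 0.785252
E₀ = V₀·N(d₁) − D·e^(−rT)·N(d₂)
   = 278.3936·0.903736 − 156.1826·0.785252·0.404321 = 202.007446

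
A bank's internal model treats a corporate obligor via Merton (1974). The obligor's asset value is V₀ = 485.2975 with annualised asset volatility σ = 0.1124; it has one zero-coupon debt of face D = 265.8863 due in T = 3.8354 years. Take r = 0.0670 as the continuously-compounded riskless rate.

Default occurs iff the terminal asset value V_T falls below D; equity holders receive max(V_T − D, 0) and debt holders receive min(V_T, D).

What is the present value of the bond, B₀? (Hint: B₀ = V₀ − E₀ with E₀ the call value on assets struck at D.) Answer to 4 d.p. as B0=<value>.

B0=205.6330

d₁ = [ln(V₀/D) + (r + σ²/2)T] / (σ√T)
   = [ln(485.2975/265.8863) + (0.0670 + 0.5·0.1124²)·3.8354] / (0.1124·√3.8354)
   = [0.601693 + 0.281200] / 0.220126 = 4.010850
d₂ = d₁ − σ√T = 4.010850 − 0.220126 = 3.790723
N(d₁) = 0.999970,  N(d₂) = 0.999925,  e^(−rT) = 0.773390
E₀ = V₀·N(d₁) − D·e^(−rT)·N(d₂)
   = 485.2975·0.999970 − 265.8863·0.773390·0.999925 = 279.664452
B₀ = V₀ − E₀ = 485.2975 − 279.664452 = 205.633048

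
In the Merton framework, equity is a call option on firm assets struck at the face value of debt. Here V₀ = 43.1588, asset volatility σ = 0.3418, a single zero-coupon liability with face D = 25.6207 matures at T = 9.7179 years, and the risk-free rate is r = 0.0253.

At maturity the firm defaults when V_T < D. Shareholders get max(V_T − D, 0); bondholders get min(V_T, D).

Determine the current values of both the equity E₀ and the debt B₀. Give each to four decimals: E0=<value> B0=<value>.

d₁ = [ln(V₀/D) + (r + σ²/2)T] / (σ√T)
   = [ln(43.1588/25.6207) + (0.0253 + 0.5·0.3418²)·9.7179] / (0.3418·√9.7179)
   = [0.521486 + 0.813521] / 1.065512 = 1.252925
d₂ = d₁ − σ√T = 1.252925 − 1.065512 = 0.187413
N(d₁) = 0.894883,  N(d₂) = 0.574332,  e^(−rT) = 0.782029
E₀ = V₀·N(d₁) − D·e^(−rT)·N(d₂)
   = 43.1588·0.894883 − 25.6207·0.782029·0.574332 = 27.114707
B₀ = V₀ − E₀ = 43.1588 − 27.114707 = 16.044093

E0=27.1147 B0=16.0441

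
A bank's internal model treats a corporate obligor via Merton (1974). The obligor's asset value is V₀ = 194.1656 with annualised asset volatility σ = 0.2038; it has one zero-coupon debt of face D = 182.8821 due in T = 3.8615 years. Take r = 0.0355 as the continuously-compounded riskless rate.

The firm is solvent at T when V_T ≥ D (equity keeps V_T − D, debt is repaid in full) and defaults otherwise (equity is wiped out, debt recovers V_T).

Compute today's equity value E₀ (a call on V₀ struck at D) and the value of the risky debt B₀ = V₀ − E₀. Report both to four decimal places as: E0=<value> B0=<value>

d₁ = [ln(V₀/D) + (r + σ²/2)T] / (σ√T)
   = [ln(194.1656/182.8821) + (0.0355 + 0.5·0.2038²)·3.8615] / (0.2038·√3.8615)
   = [0.059870 + 0.217276] / 0.400481 = 0.692031
d₂ = d₁ − σ√T = 0.692031 − 0.400481 = 0.291550
N(d₁) = 0.755541,  N(d₂) = 0.614685,  e^(−rT) = 0.871898
E₀ = V₀·N(d₁) − D·e^(−rT)·N(d₂)
   = 194.1656·0.755541 − 182.8821·0.871898·0.614685 = 48.685886
B₀ = V₀ − E₀ = 194.1656 − 48.685886 = 145.479714

E0=48.6859 B0=145.4797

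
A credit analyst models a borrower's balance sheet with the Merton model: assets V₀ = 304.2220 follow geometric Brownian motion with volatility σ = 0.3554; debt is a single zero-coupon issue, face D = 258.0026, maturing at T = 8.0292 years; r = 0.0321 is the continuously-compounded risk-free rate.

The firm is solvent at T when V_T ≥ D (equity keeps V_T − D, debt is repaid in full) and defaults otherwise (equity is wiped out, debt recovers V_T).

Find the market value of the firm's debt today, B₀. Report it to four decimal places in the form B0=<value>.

B0=147.1664

d₁ = [ln(V₀/D) + (r + σ²/2)T] / (σ√T)
   = [ln(304.2220/258.0026) + (0.0321 + 0.5·0.3554²)·8.0292] / (0.3554·√8.0292)
   = [0.164788 + 0.764818] / 1.007056 = 0.923093
d₂ = d₁ − σ√T = 0.923093 − 1.007056 = -0.083963
N(d₁) = 0.822021,  N(d₂) = 0.466543,  e^(−rT) = 0.772798
E₀ = V₀·N(d₁) − D·e^(−rT)·N(d₂)
   = 304.2220·0.822021 − 258.0026·0.772798·0.466543 = 157.055579
B₀ = V₀ − E₀ = 304.2220 − 157.055579 = 147.166421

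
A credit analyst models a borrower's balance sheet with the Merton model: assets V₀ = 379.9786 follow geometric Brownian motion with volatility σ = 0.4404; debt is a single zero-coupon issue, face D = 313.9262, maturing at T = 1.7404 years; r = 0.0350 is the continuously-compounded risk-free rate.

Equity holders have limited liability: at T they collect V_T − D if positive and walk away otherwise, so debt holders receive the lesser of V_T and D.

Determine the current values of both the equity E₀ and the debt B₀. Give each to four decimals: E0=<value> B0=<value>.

d₁ = [ln(V₀/D) + (r + σ²/2)T] / (σ√T)
   = [ln(379.9786/313.9262) + (0.0350 + 0.5·0.4404²)·1.7404] / (0.4404·√1.7404)
   = [0.190957 + 0.229691] / 0.580994 = 0.724014
d₂ = d₁ − σ√T = 0.724014 − 0.580994 = 0.143020
N(d₁) = 0.765472,  N(d₂) = 0.556863,  e^(−rT) = 0.940904
E₀ = V₀·N(d₁) − D·e^(−rT)·N(d₂)
   = 379.9786·0.765472 − 313.9262·0.940904·0.556863 = 126.379739
B₀ = V₀ − E₀ = 379.9786 − 126.379739 = 253.598861

E0=126.3797 B0=253.5989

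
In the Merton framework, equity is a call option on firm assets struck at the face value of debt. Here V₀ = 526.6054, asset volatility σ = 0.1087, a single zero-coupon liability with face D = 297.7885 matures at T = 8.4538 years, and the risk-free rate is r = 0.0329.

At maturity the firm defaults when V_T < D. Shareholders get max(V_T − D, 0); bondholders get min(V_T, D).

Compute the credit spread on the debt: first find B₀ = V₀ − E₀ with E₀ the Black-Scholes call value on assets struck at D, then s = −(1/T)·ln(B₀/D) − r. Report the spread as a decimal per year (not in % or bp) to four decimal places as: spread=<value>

spread=0.0001

d₁ = [ln(V₀/D) + (r + σ²/2)T] / (σ√T)
   = [ln(526.6054/297.7885) + (0.0329 + 0.5·0.1087²)·8.4538] / (0.1087·√8.4538)
   = [0.570068 + 0.328074] / 0.316050 = 2.841773
d₂ = d₁ − σ√T = 2.841773 − 0.316050 = 2.525723
N(d₁) = 0.997757,  N(d₂) = 0.994227,  e^(−rT) = 0.757198
E₀ = V₀·N(d₁) − D·e^(−rT)·N(d₂)
   = 526.6054·0.997757 − 297.7885·0.757198·0.994227 = 301.240898
B₀ = V₀ − E₀ = 526.6054 − 301.240898 = 225.364502
spread = −(1/T)·ln(B₀/D) − r = −(1/8.4538)·ln(225.364502/297.7885) − 0.0329 = 0.00006321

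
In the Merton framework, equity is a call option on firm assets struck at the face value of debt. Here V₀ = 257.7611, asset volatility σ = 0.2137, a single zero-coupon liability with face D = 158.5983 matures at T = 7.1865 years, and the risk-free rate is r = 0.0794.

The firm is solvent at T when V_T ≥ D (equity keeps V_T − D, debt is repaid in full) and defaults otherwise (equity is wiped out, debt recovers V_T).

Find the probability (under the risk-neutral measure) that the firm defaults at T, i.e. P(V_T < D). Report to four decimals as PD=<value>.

d₁ = [ln(V₀/D) + (r + σ²/2)T] / (σ√T)
   = [ln(257.7611/158.5983) + (0.0794 + 0.5·0.2137²)·7.1865] / (0.2137·√7.1865)
   = [0.485659 + 0.734704] / 0.572879 = 2.130225
d₂ = d₁ − σ√T = 2.130225 − 0.572879 = 1.557346
risk-neutral PD = N(−d₂) = N(-1.557346) = 0.059694

PD=0.0597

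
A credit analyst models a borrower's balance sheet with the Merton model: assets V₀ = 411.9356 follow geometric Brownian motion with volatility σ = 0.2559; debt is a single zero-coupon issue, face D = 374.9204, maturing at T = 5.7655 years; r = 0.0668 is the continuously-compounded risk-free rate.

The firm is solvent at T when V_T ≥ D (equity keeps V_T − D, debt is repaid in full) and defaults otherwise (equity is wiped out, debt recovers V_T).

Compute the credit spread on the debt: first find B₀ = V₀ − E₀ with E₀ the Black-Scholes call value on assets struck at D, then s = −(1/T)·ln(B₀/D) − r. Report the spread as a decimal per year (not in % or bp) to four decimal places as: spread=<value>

spread=0.0172

d₁ = [ln(V₀/D) + (r + σ²/2)T] / (σ√T)
   = [ln(411.9356/374.9204) + (0.0668 + 0.5·0.2559²)·5.7655] / (0.2559·√5.7655)
   = [0.094153 + 0.573912] / 0.614453 = 1.087251
d₂ = d₁ − σ√T = 1.087251 − 0.614453 = 0.472798
N(d₁) = 0.861537,  N(d₂) = 0.681821,  e^(−rT) = 0.680359
E₀ = V₀·N(d₁) − D·e^(−rT)·N(d₂)
   = 411.9356·0.861537 − 374.9204·0.680359·0.681821 = 180.978612
B₀ = V₀ − E₀ = 411.9356 − 180.978612 = 230.956988
spread = −(1/T)·ln(B₀/D) − r = −(1/5.7655)·ln(230.956988/374.9204) − 0.0668 = 0.01723126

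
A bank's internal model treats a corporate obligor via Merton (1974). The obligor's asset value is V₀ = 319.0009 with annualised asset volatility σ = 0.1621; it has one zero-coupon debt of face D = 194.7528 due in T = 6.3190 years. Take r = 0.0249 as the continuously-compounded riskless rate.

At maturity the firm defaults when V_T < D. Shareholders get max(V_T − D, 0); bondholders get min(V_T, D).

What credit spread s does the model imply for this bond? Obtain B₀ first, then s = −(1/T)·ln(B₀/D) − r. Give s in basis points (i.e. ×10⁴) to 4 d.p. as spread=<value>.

spread=20.7096

d₁ = [ln(V₀/D) + (r + σ²/2)T] / (σ√T)
   = [ln(319.0009/194.7528) + (0.0249 + 0.5·0.1621²)·6.3190] / (0.1621·√6.3190)
   = [0.493463 + 0.240363] / 0.407481 = 1.800885
d₂ = d₁ − σ√T = 1.800885 − 0.407481 = 1.393405
N(d₁) = 0.964140,  N(d₂) = 0.918251,  e^(−rT) = 0.854411
E₀ = V₀·N(d₁) − D·e^(−rT)·N(d₂)
   = 319.0009·0.964140 − 194.7528·0.854411·0.918251 = 154.765371
B₀ = V₀ − E₀ = 319.0009 − 154.765371 = 164.235529
spread = −(1/T)·ln(B₀/D) − r = −(1/6.3190)·ln(164.235529/194.7528) − 0.0249 = 0.00207096
in basis points: 0.00207096 × 10⁴ = 20.7096 bp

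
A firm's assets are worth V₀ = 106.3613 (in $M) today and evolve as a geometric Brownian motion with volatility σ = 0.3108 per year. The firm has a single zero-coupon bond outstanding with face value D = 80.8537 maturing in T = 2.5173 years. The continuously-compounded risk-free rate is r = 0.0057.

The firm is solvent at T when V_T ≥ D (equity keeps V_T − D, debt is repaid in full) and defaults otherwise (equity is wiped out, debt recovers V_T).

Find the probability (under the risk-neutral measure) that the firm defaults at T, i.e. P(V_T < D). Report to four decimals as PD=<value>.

PD=0.3675

d₁ = [ln(V₀/D) + (r + σ²/2)T] / (σ√T)
   = [ln(106.3613/80.8537) + (0.0057 + 0.5·0.3108²)·2.5173] / (0.3108·√2.5173)
   = [0.274200 + 0.135930] / 0.493115 = 0.831713
d₂ = d₁ − σ√T = 0.831713 − 0.493115 = 0.338598
risk-neutral PD = N(−d₂) = N(-0.338598) = 0.367456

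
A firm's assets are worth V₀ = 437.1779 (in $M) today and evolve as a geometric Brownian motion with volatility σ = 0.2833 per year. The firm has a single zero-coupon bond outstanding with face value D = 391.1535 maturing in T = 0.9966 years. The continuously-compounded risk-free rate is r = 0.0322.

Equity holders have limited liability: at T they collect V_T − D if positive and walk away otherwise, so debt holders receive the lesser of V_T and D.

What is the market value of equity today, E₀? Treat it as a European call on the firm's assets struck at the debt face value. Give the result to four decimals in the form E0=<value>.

E0=80.7868

d₁ = [ln(V₀/D) + (r + σ²/2)T] / (σ√T)
   = [ln(437.1779/391.1535) + (0.0322 + 0.5·0.2833²)·0.9966] / (0.2833·√0.9966)
   = [0.111240 + 0.072084] / 0.282818 = 0.648204
d₂ = d₁ − σ√T = 0.648204 − 0.282818 = 0.365386
N(d₁) = 0.741573,  N(d₂) = 0.642588,  e^(−rT) = 0.968419
E₀ = V₀·N(d₁) − D·e^(−rT)·N(d₂)
   = 437.1779·0.741573 − 391.1535·0.968419·0.642588 = 80.786782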